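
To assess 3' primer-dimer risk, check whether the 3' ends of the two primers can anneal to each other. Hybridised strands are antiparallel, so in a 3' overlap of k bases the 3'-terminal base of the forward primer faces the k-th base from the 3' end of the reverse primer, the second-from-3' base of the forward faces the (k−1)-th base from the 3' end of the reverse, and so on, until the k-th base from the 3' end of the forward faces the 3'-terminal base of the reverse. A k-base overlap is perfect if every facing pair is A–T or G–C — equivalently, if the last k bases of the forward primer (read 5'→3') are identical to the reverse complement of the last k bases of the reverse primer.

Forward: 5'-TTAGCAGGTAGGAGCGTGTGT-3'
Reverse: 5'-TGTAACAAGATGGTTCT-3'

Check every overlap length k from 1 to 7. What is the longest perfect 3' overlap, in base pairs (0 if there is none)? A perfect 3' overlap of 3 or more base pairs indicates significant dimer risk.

Longest perfect overlap: 0 complementary base pairs; below the dimer-risk threshold (threshold 3).

Last 7 bases (5'→3') — forward …CGTGTGT, reverse …TGGTTCT.
Reverse complement of the reverse primer's last 7 bases: AGAACCA; its first k bases are the reverse complement of the reverse primer's last k bases, so a perfect k-base overlap needs the forward primer's last k bases to equal them.
Comparing (forward last k vs required): k=1: T vs A ✗; k=2: GT vs AG ✗; k=3: TGT vs AGA ✗; k=4: GTGT vs AGAA ✗; k=5: TGTGT vs AGAAC ✗; k=6: GTGTGT vs AGAACC ✗; k=7: CGTGTGT vs AGAACCA ✗.
No overlap length from 1 to 7 is perfect, so the longest perfect 3' overlap is 0.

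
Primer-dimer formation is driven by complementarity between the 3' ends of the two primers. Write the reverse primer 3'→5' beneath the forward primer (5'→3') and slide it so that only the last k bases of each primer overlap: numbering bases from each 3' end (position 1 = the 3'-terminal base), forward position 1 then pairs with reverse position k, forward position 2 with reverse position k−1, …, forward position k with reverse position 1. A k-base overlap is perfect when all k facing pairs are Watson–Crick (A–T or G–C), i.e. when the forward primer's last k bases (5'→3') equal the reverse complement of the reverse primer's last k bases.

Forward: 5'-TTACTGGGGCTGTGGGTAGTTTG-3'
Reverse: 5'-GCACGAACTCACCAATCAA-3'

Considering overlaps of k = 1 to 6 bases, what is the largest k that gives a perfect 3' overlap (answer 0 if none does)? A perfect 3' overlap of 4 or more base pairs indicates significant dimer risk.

Longest perfect overlap: 3 complementary base pairs; below the dimer-risk threshold (threshold 4).

Last 6 bases (5'→3') — forward …AGTTTG, reverse …AATCAA.
Reverse complement of the reverse primer's last 6 bases: TTGATT; its first k bases are the reverse complement of the reverse primer's last k bases, so a perfect k-base overlap needs the forward primer's last k bases to equal them.
Comparing (forward last k vs required): k=1: G vs T ✗; k=2: TG vs TT ✗; k=3: TTG vs TTG ✓; k=4: TTTG vs TTGA ✗; k=5: GTTTG vs TTGAT ✗; k=6: AGTTTG vs TTGATT ✗.
Only k = 3 is perfect, so the longest perfect 3' overlap is 3.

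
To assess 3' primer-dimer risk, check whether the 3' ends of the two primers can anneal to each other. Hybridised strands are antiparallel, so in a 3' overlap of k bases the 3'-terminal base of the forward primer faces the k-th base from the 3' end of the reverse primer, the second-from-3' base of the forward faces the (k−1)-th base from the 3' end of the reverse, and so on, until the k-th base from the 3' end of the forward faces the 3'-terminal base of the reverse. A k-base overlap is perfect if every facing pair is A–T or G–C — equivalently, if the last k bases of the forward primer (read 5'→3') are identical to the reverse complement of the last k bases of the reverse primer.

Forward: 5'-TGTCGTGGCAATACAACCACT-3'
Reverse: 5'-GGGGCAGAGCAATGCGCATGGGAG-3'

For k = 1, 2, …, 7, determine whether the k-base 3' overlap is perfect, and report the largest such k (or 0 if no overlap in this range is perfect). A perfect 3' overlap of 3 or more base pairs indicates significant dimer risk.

Last 7 bases (5'→3') — forward …AACCACT, reverse …ATGGGAG.
Reverse complement of the reverse primer's last 7 bases: CTCCCAT; its first k bases are the reverse complement of the reverse primer's last k bases, so a perfect k-base overlap needs the forward primer's last k bases to equal them.
Comparing (forward last k vs required): k=1: T vs C ✗; k=2: CT vs CT ✓; k=3: ACT vs CTC ✗; k=4: CACT vs CTCC ✗; k=5: CCACT vs CTCCC ✗; k=6: ACCACT vs CTCCCA ✗; k=7: AACCACT vs CTCCCAT ✗.
Only k = 2 is perfect, so the longest perfect 3' overlap is 2.

Longest perfect overlap: 2 complementary base pairs; below the dimer-risk threshold (threshold 3).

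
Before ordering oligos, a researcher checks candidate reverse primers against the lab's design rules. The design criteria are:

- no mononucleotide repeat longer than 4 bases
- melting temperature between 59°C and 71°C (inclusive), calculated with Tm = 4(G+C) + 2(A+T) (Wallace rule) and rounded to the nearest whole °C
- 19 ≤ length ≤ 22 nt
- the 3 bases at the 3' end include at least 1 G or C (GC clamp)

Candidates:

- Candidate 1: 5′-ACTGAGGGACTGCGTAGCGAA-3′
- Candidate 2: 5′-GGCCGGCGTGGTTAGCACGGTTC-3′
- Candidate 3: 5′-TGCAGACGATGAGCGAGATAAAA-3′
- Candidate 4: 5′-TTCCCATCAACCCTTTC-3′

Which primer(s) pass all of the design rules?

Candidate 1 only.

Candidate 1 (21 nt, A=6 T=3 G=8 C=4): longest run = 3 ✓; Tm = 2·9 + 4·12 = 66°C ✓; length 21 ✓; 3' end GAA has 1 G/C ✓ — passes.
Candidate 2 (23 nt, A=2 T=5 G=10 C=6): longest run = 2 ✓; Tm = 2·7 + 4·16 = 78°C, outside 59–71°C ✗; length 23, outside 19–22 ✗; 3' end TTC has 1 G/C ✓ — fails.
Candidate 3 (23 nt, A=10 T=3 G=7 C=3): longest run = 4 ✓; Tm = 2·13 + 4·10 = 66°C ✓; length 23, outside 19–22 ✗; 3' end AAA has 0 G/C, need ≥1 ✗ — fails.
Candidate 4 (17 nt, A=3 T=6 G=0 C=8): longest run = 3 ✓; Tm = 2·9 + 4·8 = 50°C, outside 59–71°C ✗; length 17, outside 19–22 ✗; 3' end TTC has 1 G/C ✓ — fails.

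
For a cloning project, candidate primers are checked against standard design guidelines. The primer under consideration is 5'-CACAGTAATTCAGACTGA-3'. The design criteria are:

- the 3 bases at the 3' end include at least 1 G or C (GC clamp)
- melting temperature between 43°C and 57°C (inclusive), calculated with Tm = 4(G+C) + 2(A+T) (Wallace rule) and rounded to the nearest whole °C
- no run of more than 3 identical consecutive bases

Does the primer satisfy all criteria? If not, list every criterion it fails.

Base counts: A=7, T=4, G=3, C=4 (length 18).
GC clamp: 3' end TGA has 1 G/C ✓
Tm: Tm = 2·11 + 4·7 = 50°C ✓
homopolymer run: longest run = 2 ✓

Meets all criteria.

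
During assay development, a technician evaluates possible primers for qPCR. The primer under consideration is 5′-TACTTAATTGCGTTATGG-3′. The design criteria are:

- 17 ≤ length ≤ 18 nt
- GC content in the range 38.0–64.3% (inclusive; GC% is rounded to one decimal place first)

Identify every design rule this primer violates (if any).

Fails: GC content.

Base counts: A=4, T=8, G=4, C=2 (length 18).
length: length 18 ✓
GC content: GC 6/18 = 33.3%, outside 38.0–64.3% ✗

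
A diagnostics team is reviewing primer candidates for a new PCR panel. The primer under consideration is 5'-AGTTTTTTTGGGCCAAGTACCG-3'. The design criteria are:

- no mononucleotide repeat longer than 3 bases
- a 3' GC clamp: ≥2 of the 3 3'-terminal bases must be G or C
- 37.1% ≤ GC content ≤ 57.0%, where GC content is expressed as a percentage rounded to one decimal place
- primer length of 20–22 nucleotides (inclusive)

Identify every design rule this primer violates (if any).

Base counts: A=4, T=8, G=6, C=4 (length 22).
homopolymer run: longest run = 7, exceeds 3 ✗
GC clamp: 3' end CCG has 3 G/C ✓
GC content: GC 10/22 = 45.5% ✓
length: length 22 ✓

Fails: homopolymer run.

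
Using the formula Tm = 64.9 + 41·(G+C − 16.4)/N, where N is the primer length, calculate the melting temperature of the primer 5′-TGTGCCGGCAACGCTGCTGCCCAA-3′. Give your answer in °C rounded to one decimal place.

64.2°C

Base counts: A=4, T=4, G=7, C=9; G+C = 16, N = 24.
Tm = 64.9 + 41·(16 − 16.4)/24 = 64.9 + -16.40/24 = 64.2°C.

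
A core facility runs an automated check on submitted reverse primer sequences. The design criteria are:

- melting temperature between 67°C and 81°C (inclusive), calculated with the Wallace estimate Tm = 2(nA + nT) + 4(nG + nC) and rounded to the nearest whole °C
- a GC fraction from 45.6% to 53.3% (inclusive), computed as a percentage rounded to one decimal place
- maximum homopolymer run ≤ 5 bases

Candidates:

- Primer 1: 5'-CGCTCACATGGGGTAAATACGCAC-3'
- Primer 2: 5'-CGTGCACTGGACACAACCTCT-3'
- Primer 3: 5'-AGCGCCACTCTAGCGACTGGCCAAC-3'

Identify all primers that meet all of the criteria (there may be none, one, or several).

None of the candidates satisfy all criteria.

Primer 1 (24 nt, A=7 T=4 G=6 C=7): Tm = 2·11 + 4·13 = 74°C ✓; GC 13/24 = 54.2%, outside 45.6–53.3% ✗; longest run = 4 ✓ — fails.
Primer 2 (21 nt, A=5 T=4 G=4 C=8): Tm = 2·9 + 4·12 = 66°C, outside 67–81°C ✗; GC 12/21 = 57.1%, outside 45.6–53.3% ✗; longest run = 2 ✓ — fails.
Primer 3 (25 nt, A=6 T=3 G=6 C=10): Tm = 2·9 + 4·16 = 82°C, outside 67–81°C ✗; GC 16/25 = 64.0%, outside 45.6–53.3% ✗; longest run = 2 ✓ — fails.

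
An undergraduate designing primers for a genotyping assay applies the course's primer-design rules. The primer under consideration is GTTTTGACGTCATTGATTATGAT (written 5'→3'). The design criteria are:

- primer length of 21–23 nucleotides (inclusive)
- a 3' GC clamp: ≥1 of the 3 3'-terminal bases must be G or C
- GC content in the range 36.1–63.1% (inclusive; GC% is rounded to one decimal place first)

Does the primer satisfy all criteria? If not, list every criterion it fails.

Base counts: A=5, T=11, G=5, C=2 (length 23).
length: length 23 ✓
GC clamp: 3' end GAT has 1 G/C ✓
GC content: GC 7/23 = 30.4%, outside 36.1–63.1% ✗

Fails: GC content.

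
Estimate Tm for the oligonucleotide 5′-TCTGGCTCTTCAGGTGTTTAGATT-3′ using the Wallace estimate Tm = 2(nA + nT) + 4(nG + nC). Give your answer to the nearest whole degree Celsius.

Base counts: A=3, T=11, G=6, C=4 (length 24).
Tm = 2·(3+11) + 4·(6+4) = 2·14 + 4·10 = 28 + 40 = 68°C.

68°C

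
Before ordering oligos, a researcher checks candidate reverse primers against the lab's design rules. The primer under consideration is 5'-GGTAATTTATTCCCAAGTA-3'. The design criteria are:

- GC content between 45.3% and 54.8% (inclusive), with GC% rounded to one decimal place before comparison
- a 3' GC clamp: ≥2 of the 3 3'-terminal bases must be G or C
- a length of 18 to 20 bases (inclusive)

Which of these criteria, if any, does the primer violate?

Base counts: A=6, T=7, G=3, C=3 (length 19).
GC content: GC 6/19 = 31.6%, outside 45.3–54.8% ✗
GC clamp: 3' end GTA has 1 G/C, need ≥2 ✗
length: length 19 ✓

Fails: GC content, GC clamp.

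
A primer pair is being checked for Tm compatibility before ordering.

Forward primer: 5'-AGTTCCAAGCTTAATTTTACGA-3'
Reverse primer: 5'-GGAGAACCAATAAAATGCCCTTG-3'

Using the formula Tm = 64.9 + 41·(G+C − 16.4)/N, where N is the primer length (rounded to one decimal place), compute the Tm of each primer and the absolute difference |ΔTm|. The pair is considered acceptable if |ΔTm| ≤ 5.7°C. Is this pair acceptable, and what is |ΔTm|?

Forward: G+C = 7, N = 22 → Tm = 64.9 + 41·(7 − 16.4)/22 = 47.4°C.
Reverse: G+C = 10, N = 23 → Tm = 64.9 + 41·(10 − 16.4)/23 = 53.5°C.
|ΔTm| = |47.4 − 53.5| = 6.1°C, > 5.7°C.

|ΔTm| = 6.1°C; the pair is not acceptable.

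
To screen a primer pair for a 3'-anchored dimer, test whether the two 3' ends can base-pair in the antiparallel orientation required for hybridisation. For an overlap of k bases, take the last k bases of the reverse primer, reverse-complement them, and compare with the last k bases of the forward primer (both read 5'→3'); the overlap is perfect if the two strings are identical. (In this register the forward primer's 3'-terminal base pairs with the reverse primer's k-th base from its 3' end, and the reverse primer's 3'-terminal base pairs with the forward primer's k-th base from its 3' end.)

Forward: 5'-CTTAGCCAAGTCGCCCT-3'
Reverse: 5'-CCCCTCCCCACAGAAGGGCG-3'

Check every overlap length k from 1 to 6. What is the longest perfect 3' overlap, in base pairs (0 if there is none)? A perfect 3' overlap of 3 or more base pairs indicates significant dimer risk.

Last 6 bases (5'→3') — forward …CGCCCT, reverse …AGGGCG.
Reverse complement of the reverse primer's last 6 bases: CGCCCT; its first k bases are the reverse complement of the reverse primer's last k bases, so a perfect k-base overlap needs the forward primer's last k bases to equal them.
Comparing (forward last k vs required): k=1: T vs C ✗; k=2: CT vs CG ✗; k=3: CCT vs CGC ✗; k=4: CCCT vs CGCC ✗; k=5: GCCCT vs CGCCC ✗; k=6: CGCCCT vs CGCCCT ✓.
Only k = 6 is perfect, so the longest perfect 3' overlap is 6.

Longest perfect overlap: 6 complementary base pairs; significant dimer risk (threshold 3).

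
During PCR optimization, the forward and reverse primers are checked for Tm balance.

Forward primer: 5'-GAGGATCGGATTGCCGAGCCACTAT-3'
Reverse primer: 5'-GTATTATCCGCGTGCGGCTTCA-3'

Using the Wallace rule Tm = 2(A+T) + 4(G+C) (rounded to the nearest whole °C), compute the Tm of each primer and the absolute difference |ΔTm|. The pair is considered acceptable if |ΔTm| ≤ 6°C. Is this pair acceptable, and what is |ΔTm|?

Forward: A=6 T=5 G=8 C=6 → Tm = 2·11 + 4·14 = 78°C.
Reverse: A=3 T=7 G=6 C=6 → Tm = 2·10 + 4·12 = 68°C.
|ΔTm| = |78 − 68| = 10°C, > 6°C.

|ΔTm| = 10°C; the pair is not acceptable.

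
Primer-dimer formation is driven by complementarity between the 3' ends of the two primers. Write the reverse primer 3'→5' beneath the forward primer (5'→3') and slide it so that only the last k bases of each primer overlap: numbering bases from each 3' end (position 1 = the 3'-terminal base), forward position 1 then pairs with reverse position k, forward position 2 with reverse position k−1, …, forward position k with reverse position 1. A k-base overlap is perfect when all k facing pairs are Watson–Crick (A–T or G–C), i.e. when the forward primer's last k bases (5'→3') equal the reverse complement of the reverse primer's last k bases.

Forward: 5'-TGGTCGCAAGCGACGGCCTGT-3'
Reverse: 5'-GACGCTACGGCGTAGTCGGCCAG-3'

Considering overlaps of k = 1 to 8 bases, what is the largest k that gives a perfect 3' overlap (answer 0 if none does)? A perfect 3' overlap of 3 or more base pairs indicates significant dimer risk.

Longest perfect overlap: 0 complementary base pairs; below the dimer-risk threshold (threshold 3).

Last 8 bases (5'→3') — forward …CGGCCTGT, reverse …TCGGCCAG.
Reverse complement of the reverse primer's last 8 bases: CTGGCCGA; its first k bases are the reverse complement of the reverse primer's last k bases, so a perfect k-base overlap needs the forward primer's last k bases to equal them.
Comparing (forward last k vs required): k=1: T vs C ✗; k=2: GT vs CT ✗; k=3: TGT vs CTG ✗; k=4: CTGT vs CTGG ✗; k=5: CCTGT vs CTGGC ✗; k=6: GCCTGT vs CTGGCC ✗; k=7: GGCCTGT vs CTGGCCG ✗; k=8: CGGCCTGT vs CTGGCCGA ✗.
No overlap length from 1 to 8 is perfect, so the longest perfect 3' overlap is 0.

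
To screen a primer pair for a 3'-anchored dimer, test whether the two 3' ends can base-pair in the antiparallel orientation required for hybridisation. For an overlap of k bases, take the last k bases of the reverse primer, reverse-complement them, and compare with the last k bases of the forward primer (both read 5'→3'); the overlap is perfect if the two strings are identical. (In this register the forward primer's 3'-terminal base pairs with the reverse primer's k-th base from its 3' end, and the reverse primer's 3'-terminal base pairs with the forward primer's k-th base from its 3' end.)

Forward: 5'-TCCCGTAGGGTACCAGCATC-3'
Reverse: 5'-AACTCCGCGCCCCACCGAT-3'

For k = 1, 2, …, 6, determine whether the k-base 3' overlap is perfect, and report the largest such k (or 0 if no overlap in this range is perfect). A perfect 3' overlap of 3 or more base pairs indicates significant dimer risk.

Longest perfect overlap: 3 complementary base pairs; significant dimer risk (threshold 3).

Last 6 bases (5'→3') — forward …AGCATC, reverse …ACCGAT.
Reverse complement of the reverse primer's last 6 bases: ATCGGT; its first k bases are the reverse complement of the reverse primer's last k bases, so a perfect k-base overlap needs the forward primer's last k bases to equal them.
Comparing (forward last k vs required): k=1: C vs A ✗; k=2: TC vs AT ✗; k=3: ATC vs ATC ✓; k=4: CATC vs ATCG ✗; k=5: GCATC vs ATCGG ✗; k=6: AGCATC vs ATCGGT ✗.
Only k = 3 is perfect, so the longest perfect 3' overlap is 3.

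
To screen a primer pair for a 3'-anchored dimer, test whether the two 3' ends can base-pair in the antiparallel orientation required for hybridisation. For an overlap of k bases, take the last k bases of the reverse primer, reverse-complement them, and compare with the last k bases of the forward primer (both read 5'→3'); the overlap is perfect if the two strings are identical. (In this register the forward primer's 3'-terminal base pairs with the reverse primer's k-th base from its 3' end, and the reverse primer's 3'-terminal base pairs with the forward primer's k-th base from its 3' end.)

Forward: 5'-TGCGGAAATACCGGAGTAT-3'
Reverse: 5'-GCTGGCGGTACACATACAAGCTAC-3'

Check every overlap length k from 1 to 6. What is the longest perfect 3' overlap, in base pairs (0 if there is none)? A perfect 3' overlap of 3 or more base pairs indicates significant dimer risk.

Longest perfect overlap: 0 complementary base pairs; below the dimer-risk threshold (threshold 3).

Last 6 bases (5'→3') — forward …GAGTAT, reverse …AGCTAC.
Reverse complement of the reverse primer's last 6 bases: GTAGCT; its first k bases are the reverse complement of the reverse primer's last k bases, so a perfect k-base overlap needs the forward primer's last k bases to equal them.
Comparing (forward last k vs required): k=1: T vs G ✗; k=2: AT vs GT ✗; k=3: TAT vs GTA ✗; k=4: GTAT vs GTAG ✗; k=5: AGTAT vs GTAGC ✗; k=6: GAGTAT vs GTAGCT ✗.
No overlap length from 1 to 6 is perfect, so the longest perfect 3' overlap is 0.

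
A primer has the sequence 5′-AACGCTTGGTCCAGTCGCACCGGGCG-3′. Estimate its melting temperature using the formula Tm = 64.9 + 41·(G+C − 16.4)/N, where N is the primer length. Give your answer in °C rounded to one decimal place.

67.4°C

Base counts: A=4, T=4, G=9, C=9; G+C = 18, N = 26.
Tm = 64.9 + 41·(18 − 16.4)/26 = 64.9 + 65.60/26 = 67.4°C.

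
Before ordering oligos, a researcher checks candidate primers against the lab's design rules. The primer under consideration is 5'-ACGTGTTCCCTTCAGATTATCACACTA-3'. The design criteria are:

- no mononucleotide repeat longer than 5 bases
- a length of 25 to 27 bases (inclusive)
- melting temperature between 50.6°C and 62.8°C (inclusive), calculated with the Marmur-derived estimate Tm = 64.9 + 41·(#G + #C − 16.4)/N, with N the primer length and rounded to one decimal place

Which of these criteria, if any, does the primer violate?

Base counts: A=7, T=9, G=3, C=8 (length 27).
homopolymer run: longest run = 3 ✓
length: length 27 ✓
Tm: Tm = 64.9 + 41·(11 − 16.4)/27 = 56.7°C ✓

Meets all criteria.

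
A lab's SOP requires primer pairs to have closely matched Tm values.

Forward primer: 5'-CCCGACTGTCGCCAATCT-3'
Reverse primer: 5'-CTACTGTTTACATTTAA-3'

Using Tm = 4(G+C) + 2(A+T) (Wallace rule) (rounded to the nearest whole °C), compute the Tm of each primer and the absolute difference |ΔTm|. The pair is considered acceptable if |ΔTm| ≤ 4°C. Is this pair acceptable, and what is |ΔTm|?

Forward: A=3 T=4 G=3 C=8 → Tm = 2·7 + 4·11 = 58°C.
Reverse: A=5 T=8 G=1 C=3 → Tm = 2·13 + 4·4 = 42°C.
|ΔTm| = |58 − 42| = 16°C, > 4°C.

|ΔTm| = 16°C; the pair is not acceptable.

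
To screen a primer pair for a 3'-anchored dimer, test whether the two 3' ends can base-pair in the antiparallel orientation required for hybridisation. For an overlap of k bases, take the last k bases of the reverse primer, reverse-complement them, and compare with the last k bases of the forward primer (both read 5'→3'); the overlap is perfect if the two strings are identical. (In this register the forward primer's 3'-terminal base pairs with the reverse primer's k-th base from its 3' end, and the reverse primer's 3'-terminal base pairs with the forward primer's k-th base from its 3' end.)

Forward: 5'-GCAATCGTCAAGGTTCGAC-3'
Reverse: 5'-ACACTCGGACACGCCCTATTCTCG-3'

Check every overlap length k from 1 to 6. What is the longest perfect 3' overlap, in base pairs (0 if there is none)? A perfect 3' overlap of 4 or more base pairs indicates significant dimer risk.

Last 6 bases (5'→3') — forward …TTCGAC, reverse …TTCTCG.
Reverse complement of the reverse primer's last 6 bases: CGAGAA; its first k bases are the reverse complement of the reverse primer's last k bases, so a perfect k-base overlap needs the forward primer's last k bases to equal them.
Comparing (forward last k vs required): k=1: C vs C ✓; k=2: AC vs CG ✗; k=3: GAC vs CGA ✗; k=4: CGAC vs CGAG ✗; k=5: TCGAC vs CGAGA ✗; k=6: TTCGAC vs CGAGAA ✗.
Only k = 1 is perfect, so the longest perfect 3' overlap is 1.

Longest perfect overlap: 1 complementary base pair; below the dimer-risk threshold (threshold 4).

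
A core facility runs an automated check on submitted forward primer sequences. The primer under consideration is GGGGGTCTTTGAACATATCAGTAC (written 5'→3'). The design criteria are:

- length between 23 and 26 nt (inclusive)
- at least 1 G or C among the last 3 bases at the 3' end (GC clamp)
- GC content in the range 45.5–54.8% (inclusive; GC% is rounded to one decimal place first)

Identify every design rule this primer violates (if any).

Meets all criteria.

Base counts: A=6, T=7, G=7, C=4 (length 24).
length: length 24 ✓
GC clamp: 3' end TAC has 1 G/C ✓
GC content: GC 11/24 = 45.8% ✓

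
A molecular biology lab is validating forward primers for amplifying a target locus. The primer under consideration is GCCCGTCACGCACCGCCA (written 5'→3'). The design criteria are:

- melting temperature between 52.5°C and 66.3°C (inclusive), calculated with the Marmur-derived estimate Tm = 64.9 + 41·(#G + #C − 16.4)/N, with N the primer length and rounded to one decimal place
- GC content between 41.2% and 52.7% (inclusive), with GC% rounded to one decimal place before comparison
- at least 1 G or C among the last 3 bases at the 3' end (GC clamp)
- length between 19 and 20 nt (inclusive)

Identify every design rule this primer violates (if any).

Fails: GC content, length.

Base counts: A=3, T=1, G=4, C=10 (length 18).
Tm: Tm = 64.9 + 41·(14 − 16.4)/18 = 59.4°C ✓
GC content: GC 14/18 = 77.8%, outside 41.2–52.7% ✗
GC clamp: 3' end CCA has 2 G/C ✓
length: length 18, outside 19–20 ✗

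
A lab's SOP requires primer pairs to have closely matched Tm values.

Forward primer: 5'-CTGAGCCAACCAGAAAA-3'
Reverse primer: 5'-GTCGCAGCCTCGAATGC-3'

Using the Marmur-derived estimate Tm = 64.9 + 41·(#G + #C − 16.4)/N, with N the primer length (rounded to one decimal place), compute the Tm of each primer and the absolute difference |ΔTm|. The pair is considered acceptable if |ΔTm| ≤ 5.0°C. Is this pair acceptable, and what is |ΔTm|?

|ΔTm| = 7.3°C; the pair is not acceptable.

Forward: G+C = 8, N = 17 → Tm = 64.9 + 41·(8 − 16.4)/17 = 44.6°C.
Reverse: G+C = 11, N = 17 → Tm = 64.9 + 41·(11 − 16.4)/17 = 51.9°C.
|ΔTm| = |44.6 − 51.9| = 7.3°C, > 5.0°C.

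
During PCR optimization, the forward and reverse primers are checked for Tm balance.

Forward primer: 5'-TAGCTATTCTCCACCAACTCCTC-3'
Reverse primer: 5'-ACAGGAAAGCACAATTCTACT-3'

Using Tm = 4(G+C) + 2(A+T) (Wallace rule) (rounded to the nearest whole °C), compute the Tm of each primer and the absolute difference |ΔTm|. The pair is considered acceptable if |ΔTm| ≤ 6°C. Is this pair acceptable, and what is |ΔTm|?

|ΔTm| = 10°C; the pair is not acceptable.

Forward: A=5 T=7 G=1 C=10 → Tm = 2·12 + 4·11 = 68°C.
Reverse: A=9 T=4 G=3 C=5 → Tm = 2·13 + 4·8 = 58°C.
|ΔTm| = |68 − 58| = 10°C, > 6°C.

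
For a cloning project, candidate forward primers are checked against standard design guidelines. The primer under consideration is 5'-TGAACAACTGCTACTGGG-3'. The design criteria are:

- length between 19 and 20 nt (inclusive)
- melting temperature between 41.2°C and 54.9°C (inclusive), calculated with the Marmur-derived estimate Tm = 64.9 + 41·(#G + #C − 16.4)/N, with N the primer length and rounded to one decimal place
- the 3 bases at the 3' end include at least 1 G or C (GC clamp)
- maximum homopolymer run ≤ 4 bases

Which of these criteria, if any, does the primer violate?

Fails: length.

Base counts: A=5, T=4, G=5, C=4 (length 18).
length: length 18, outside 19–20 ✗
Tm: Tm = 64.9 + 41·(9 − 16.4)/18 = 48.0°C ✓
GC clamp: 3' end GGG has 3 G/C ✓
homopolymer run: longest run = 3 ✓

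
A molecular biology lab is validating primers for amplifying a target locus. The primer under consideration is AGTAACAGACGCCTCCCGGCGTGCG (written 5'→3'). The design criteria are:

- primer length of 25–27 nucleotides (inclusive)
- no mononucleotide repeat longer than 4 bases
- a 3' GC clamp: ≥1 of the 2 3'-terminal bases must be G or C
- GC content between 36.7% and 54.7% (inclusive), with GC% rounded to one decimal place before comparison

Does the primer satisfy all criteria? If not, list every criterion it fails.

Fails: GC content.

Base counts: A=5, T=3, G=8, C=9 (length 25).
length: length 25 ✓
homopolymer run: longest run = 3 ✓
GC clamp: 3' end CG has 2 G/C ✓
GC content: GC 17/25 = 68.0%, outside 36.7–54.7% ✗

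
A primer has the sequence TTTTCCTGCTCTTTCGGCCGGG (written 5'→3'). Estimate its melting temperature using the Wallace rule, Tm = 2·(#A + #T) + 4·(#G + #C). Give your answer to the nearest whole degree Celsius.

Base counts: A=0, T=9, G=6, C=7 (length 22).
Tm = 2·(0+9) + 4·(6+7) = 2·9 + 4·13 = 18 + 52 = 70°C.

70°C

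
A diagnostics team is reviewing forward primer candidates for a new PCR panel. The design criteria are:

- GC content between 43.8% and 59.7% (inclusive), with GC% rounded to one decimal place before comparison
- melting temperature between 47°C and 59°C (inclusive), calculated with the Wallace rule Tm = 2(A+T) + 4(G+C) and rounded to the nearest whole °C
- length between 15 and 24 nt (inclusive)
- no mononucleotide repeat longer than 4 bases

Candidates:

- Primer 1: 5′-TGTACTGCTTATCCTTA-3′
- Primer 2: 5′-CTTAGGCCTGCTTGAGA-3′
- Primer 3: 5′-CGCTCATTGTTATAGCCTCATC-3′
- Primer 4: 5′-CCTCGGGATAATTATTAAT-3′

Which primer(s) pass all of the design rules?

Primer 1 (17 nt, A=3 T=8 G=2 C=4): GC 6/17 = 35.3%, outside 43.8–59.7% ✗; Tm = 2·11 + 4·6 = 46°C, outside 47–59°C ✗; length 17 ✓; longest run = 2 ✓ — fails.
Primer 2 (17 nt, A=3 T=5 G=5 C=4): GC 9/17 = 52.9% ✓; Tm = 2·8 + 4·9 = 52°C ✓; length 17 ✓; longest run = 2 ✓ — passes.
Primer 3 (22 nt, A=4 T=8 G=3 C=7): GC 10/22 = 45.5% ✓; Tm = 2·12 + 4·10 = 64°C, outside 47–59°C ✗; length 22 ✓; longest run = 2 ✓ — fails.
Primer 4 (19 nt, A=6 T=7 G=3 C=3): GC 6/19 = 31.6%, outside 43.8–59.7% ✗; Tm = 2·13 + 4·6 = 50°C ✓; length 19 ✓; longest run = 3 ✓ — fails.

Primer 2 only.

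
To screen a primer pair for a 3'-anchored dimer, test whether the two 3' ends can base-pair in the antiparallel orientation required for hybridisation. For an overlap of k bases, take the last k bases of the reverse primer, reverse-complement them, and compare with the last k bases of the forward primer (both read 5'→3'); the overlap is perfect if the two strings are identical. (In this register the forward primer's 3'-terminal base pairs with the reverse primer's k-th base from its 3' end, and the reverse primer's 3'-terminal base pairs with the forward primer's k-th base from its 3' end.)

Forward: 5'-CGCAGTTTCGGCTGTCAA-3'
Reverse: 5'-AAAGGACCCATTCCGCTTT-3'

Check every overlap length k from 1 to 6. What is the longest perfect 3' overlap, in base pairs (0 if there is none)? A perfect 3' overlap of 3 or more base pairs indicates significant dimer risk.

Longest perfect overlap: 2 complementary base pairs; below the dimer-risk threshold (threshold 3).

Last 6 bases (5'→3') — forward …TGTCAA, reverse …CGCTTT.
Reverse complement of the reverse primer's last 6 bases: AAAGCG; its first k bases are the reverse complement of the reverse primer's last k bases, so a perfect k-base overlap needs the forward primer's last k bases to equal them.
Comparing (forward last k vs required): k=1: A vs A ✓; k=2: AA vs AA ✓; k=3: CAA vs AAA ✗; k=4: TCAA vs AAAG ✗; k=5: GTCAA vs AAAGC ✗; k=6: TGTCAA vs AAAGCG ✗.
Perfect overlaps at k = 1, 2; the largest is 2.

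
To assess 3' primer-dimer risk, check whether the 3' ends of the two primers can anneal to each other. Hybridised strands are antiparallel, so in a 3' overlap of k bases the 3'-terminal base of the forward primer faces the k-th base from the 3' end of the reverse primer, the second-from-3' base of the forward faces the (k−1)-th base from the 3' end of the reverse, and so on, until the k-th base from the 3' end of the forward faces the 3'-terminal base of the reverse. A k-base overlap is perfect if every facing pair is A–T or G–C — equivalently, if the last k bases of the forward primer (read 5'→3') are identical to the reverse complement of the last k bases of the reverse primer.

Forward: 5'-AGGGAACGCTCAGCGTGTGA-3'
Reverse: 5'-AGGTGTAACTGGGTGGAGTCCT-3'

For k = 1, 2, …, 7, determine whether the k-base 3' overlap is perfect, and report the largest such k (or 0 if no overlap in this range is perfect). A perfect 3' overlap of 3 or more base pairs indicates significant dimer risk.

Longest perfect overlap: 1 complementary base pair; below the dimer-risk threshold (threshold 3).

Last 7 bases (5'→3') — forward …CGTGTGA, reverse …GAGTCCT.
Reverse complement of the reverse primer's last 7 bases: AGGACTC; its first k bases are the reverse complement of the reverse primer's last k bases, so a perfect k-base overlap needs the forward primer's last k bases to equal them.
Comparing (forward last k vs required): k=1: A vs A ✓; k=2: GA vs AG ✗; k=3: TGA vs AGG ✗; k=4: GTGA vs AGGA ✗; k=5: TGTGA vs AGGAC ✗; k=6: GTGTGA vs AGGACT ✗; k=7: CGTGTGA vs AGGACTC ✗.
Only k = 1 is perfect, so the longest perfect 3' overlap is 1.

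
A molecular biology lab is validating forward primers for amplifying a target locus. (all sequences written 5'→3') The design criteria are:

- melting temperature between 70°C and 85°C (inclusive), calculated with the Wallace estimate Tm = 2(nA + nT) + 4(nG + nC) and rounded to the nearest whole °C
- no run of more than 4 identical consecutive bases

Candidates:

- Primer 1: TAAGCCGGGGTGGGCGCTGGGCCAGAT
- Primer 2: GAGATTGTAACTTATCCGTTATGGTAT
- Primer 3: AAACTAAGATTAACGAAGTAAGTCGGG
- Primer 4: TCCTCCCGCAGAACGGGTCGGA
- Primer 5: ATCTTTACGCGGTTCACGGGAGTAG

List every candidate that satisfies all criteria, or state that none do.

Primer 1 (27 nt, A=4 T=4 G=13 C=6): Tm = 2·8 + 4·19 = 92°C, outside 70–85°C ✗; longest run = 4 ✓ — fails.
Primer 2 (27 nt, A=7 T=11 G=6 C=3): Tm = 2·18 + 4·9 = 72°C ✓; longest run = 2 ✓ — passes.
Primer 3 (27 nt, A=12 T=5 G=7 C=3): Tm = 2·17 + 4·10 = 74°C ✓; longest run = 3 ✓ — passes.
Primer 4 (22 nt, A=4 T=3 G=7 C=8): Tm = 2·7 + 4·15 = 74°C ✓; longest run = 3 ✓ — passes.
Primer 5 (25 nt, A=5 T=7 G=8 C=5): Tm = 2·12 + 4·13 = 76°C ✓; longest run = 3 ✓ — passes.

Primer 2, Primer 3, Primer 4 and Primer 5.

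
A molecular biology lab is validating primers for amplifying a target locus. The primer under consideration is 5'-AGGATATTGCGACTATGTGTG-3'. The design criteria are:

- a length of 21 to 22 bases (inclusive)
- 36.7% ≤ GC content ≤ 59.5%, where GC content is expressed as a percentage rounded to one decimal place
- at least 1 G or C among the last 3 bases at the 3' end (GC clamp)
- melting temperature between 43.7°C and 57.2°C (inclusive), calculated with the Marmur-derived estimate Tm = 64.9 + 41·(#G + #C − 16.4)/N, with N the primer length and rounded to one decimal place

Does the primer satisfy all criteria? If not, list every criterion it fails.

Meets all criteria.

Base counts: A=5, T=7, G=7, C=2 (length 21).
length: length 21 ✓
GC content: GC 9/21 = 42.9% ✓
GC clamp: 3' end GTG has 2 G/C ✓
Tm: Tm = 64.9 + 41·(9 − 16.4)/21 = 50.5°C ✓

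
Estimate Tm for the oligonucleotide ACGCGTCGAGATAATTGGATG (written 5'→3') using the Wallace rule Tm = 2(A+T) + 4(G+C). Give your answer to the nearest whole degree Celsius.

62°C

Base counts: A=6, T=5, G=7, C=3 (length 21).
Tm = 2·(6+5) + 4·(7+3) = 2·11 + 4·10 = 22 + 40 = 62°C.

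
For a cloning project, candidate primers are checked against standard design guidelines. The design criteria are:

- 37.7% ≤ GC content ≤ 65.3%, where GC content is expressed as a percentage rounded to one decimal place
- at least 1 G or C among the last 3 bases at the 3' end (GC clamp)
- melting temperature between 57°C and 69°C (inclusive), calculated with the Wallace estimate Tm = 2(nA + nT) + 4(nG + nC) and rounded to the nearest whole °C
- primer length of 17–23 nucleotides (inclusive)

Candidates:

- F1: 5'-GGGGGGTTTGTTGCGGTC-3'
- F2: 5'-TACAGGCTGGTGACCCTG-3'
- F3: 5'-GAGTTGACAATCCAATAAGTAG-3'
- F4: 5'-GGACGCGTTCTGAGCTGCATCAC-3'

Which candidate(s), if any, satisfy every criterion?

F2 only.

F1 (18 nt, A=0 T=6 G=10 C=2): GC 12/18 = 66.7%, outside 37.7–65.3% ✗; 3' end GTC has 2 G/C ✓; Tm = 2·6 + 4·12 = 60°C ✓; length 18 ✓ — fails.
F2 (18 nt, A=3 T=4 G=6 C=5): GC 11/18 = 61.1% ✓; 3' end CTG has 2 G/C ✓; Tm = 2·7 + 4·11 = 58°C ✓; length 18 ✓ — passes.
F3 (22 nt, A=9 T=5 G=5 C=3): GC 8/22 = 36.4%, outside 37.7–65.3% ✗; 3' end TAG has 1 G/C ✓; Tm = 2·14 + 4·8 = 60°C ✓; length 22 ✓ — fails.
F4 (23 nt, A=4 T=5 G=7 C=7): GC 14/23 = 60.9% ✓; 3' end CAC has 2 G/C ✓; Tm = 2·9 + 4·14 = 74°C, outside 57–69°C ✗; length 23 ✓ — fails.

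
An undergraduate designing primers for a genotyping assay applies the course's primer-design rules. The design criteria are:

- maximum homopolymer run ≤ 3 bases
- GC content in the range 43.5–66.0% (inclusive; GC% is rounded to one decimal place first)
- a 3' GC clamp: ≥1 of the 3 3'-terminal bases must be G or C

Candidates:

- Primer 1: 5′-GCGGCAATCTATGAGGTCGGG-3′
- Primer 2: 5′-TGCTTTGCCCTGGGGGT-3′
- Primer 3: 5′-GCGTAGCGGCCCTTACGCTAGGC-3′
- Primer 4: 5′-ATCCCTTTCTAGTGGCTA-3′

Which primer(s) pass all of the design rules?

Primer 1 (21 nt, A=4 T=4 G=9 C=4): longest run = 3 ✓; GC 13/21 = 61.9% ✓; 3' end GGG has 3 G/C ✓ — passes.
Primer 2 (17 nt, A=0 T=6 G=7 C=4): longest run = 5, exceeds 3 ✗; GC 11/17 = 64.7% ✓; 3' end GGT has 2 G/C ✓ — fails.
Primer 3 (23 nt, A=3 T=4 G=8 C=8): longest run = 3 ✓; GC 16/23 = 69.6%, outside 43.5–66.0% ✗; 3' end GGC has 3 G/C ✓ — fails.
Primer 4 (18 nt, A=3 T=7 G=3 C=5): longest run = 3 ✓; GC 8/18 = 44.4% ✓; 3' end CTA has 1 G/C ✓ — passes.

Primer 1 and Primer 4.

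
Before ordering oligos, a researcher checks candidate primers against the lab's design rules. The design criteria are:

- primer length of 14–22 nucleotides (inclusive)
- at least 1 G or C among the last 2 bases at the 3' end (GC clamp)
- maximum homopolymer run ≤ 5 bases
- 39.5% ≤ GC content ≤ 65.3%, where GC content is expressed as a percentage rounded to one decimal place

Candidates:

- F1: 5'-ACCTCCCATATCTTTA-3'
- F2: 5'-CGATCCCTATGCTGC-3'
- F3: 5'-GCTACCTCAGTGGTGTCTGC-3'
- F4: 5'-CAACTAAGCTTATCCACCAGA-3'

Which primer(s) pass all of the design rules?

F2, F3 and F4.

F1 (16 nt, A=4 T=6 G=0 C=6): length 16 ✓; 3' end TA has 0 G/C, need ≥1 ✗; longest run = 3 ✓; GC 6/16 = 37.5%, outside 39.5–65.3% ✗ — fails.
F2 (15 nt, A=2 T=4 G=3 C=6): length 15 ✓; 3' end GC has 2 G/C ✓; longest run = 3 ✓; GC 9/15 = 60.0% ✓ — passes.
F3 (20 nt, A=2 T=6 G=6 C=6): length 20 ✓; 3' end GC has 2 G/C ✓; longest run = 2 ✓; GC 12/20 = 60.0% ✓ — passes.
F4 (21 nt, A=8 T=4 G=2 C=7): length 21 ✓; 3' end GA has 1 G/C ✓; longest run = 2 ✓; GC 9/21 = 42.9% ✓ — passes.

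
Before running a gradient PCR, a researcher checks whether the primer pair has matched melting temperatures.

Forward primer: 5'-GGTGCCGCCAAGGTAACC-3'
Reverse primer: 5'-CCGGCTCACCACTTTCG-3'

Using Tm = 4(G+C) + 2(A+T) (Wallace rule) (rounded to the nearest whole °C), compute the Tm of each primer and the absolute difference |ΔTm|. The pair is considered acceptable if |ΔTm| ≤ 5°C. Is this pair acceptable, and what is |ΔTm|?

Forward: A=4 T=2 G=6 C=6 → Tm = 2·6 + 4·12 = 60°C.
Reverse: A=2 T=4 G=3 C=8 → Tm = 2·6 + 4·11 = 56°C.
|ΔTm| = |60 − 56| = 4°C, ≤ 5°C.

|ΔTm| = 4°C; the pair is acceptable.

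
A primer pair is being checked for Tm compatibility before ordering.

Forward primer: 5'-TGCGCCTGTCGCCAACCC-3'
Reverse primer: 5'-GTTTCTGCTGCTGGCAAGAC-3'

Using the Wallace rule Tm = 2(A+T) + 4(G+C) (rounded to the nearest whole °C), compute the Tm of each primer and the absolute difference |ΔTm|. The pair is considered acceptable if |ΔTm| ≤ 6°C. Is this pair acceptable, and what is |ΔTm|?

Forward: A=2 T=3 G=4 C=9 → Tm = 2·5 + 4·13 = 62°C.
Reverse: A=3 T=6 G=6 C=5 → Tm = 2·9 + 4·11 = 62°C.
|ΔTm| = |62 − 62| = 0°C, ≤ 6°C.

|ΔTm| = 0°C; the pair is acceptable.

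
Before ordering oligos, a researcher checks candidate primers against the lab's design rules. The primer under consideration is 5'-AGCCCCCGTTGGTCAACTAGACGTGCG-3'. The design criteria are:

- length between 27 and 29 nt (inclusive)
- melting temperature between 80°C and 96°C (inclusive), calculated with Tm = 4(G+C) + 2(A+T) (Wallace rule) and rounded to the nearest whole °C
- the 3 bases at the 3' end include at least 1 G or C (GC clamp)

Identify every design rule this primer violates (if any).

Base counts: A=5, T=5, G=8, C=9 (length 27).
length: length 27 ✓
Tm: Tm = 2·10 + 4·17 = 88°C ✓
GC clamp: 3' end GCG has 3 G/C ✓

Meets all criteria.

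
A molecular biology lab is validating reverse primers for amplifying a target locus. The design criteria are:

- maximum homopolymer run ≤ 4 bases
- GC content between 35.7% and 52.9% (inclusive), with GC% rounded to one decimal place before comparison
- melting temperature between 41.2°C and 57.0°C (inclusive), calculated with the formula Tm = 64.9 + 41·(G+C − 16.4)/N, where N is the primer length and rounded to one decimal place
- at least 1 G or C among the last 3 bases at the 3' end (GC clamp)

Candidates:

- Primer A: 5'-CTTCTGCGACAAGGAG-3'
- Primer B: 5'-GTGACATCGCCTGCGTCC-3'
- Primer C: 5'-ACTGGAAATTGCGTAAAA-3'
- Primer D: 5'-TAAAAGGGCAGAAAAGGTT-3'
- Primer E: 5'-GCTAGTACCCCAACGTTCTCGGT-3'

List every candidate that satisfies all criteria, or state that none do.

Primer D only.

Primer A (16 nt, A=4 T=3 G=5 C=4): longest run = 2 ✓; GC 9/16 = 56.3%, outside 35.7–52.9% ✗; Tm = 64.9 + 41·(9 − 16.4)/16 = 45.9°C ✓; 3' end GAG has 2 G/C ✓ — fails.
Primer B (18 nt, A=2 T=4 G=5 C=7): longest run = 2 ✓; GC 12/18 = 66.7%, outside 35.7–52.9% ✗; Tm = 64.9 + 41·(12 − 16.4)/18 = 54.9°C ✓; 3' end TCC has 2 G/C ✓ — fails.
Primer C (18 nt, A=8 T=4 G=4 C=2): longest run = 4 ✓; GC 6/18 = 33.3%, outside 35.7–52.9% ✗; Tm = 64.9 + 41·(6 − 16.4)/18 = 41.2°C ✓; 3' end AAA has 0 G/C, need ≥1 ✗ — fails.
Primer D (19 nt, A=9 T=3 G=6 C=1): longest run = 4 ✓; GC 7/19 = 36.8% ✓; Tm = 64.9 + 41·(7 − 16.4)/19 = 44.6°C ✓; 3' end GTT has 1 G/C ✓ — passes.
Primer E (23 nt, A=4 T=6 G=5 C=8): longest run = 4 ✓; GC 13/23 = 56.5%, outside 35.7–52.9% ✗; Tm = 64.9 + 41·(13 − 16.4)/23 = 58.8°C, outside 41.2–57.0°C ✗; 3' end GGT has 2 G/C ✓ — fails.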